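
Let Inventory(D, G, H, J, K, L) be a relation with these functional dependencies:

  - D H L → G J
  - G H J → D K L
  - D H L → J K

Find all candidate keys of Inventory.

(D, H, L), (G, H, J)

{D, H, L}⁺: DHL→GJ adds G, J; GHJ→DKL adds K → {D, G, H, J, K, L}.
{G, H, J}⁺: GHJ→DKL adds D, K, L → {D, G, H, J, K, L}.
Any other superkey contains one of these as a subset, so there are no further candidate keys.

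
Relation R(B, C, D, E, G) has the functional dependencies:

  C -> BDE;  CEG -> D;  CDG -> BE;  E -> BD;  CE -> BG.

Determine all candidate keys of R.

{C}

Attribute C never appears on the right-hand side of any dependency, so C must belong to every candidate key.
{C}⁺ = {B, C, D, E, G}, which is all of the schema, so {C} is the only candidate key.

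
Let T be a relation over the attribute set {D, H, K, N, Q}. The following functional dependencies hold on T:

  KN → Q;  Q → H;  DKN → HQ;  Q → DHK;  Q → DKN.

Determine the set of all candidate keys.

Q; KN

{Q}⁺: Q→H adds H; Q→DHK adds D, K; Q→DKN adds N → {D, H, K, N, Q}.
{K, N}⁺: KN→Q adds Q; Q→H adds H; Q→DHK adds D → {D, H, K, N, Q}. Minimal: {N}⁺ = {N}; {K}⁺ = {K} — none reach the full schema.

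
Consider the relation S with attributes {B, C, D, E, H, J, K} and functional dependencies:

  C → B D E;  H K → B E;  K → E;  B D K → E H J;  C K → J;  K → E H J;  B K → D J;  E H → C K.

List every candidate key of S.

{K}, {C, H}, {E, H}

{K}⁺: K→E adds E; K→EHJ adds H, J; EH→CK adds C; C→BDE adds B, D → {B, C, D, E, H, J, K}.
{C, H}⁺: C→BDE adds B, D, E; EH→CK adds K; BDK→EHJ adds J → {B, C, D, E, H, J, K}.
{E, H}⁺: EH→CK adds C, K; C→BDE adds B, D; BDK→EHJ adds J → {B, C, D, E, H, J, K}.
Any other superkey contains one of these as a subset, so there are no further candidate keys.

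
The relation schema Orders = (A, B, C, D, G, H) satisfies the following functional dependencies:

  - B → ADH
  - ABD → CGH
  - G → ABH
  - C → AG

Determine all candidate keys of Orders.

(B), (C), (G)

{B}⁺: B→ADH adds A, D, H; ABD→CGH adds C, G → {A, B, C, D, G, H}.
{C}⁺: C→AG adds A, G; G→ABH adds B, H; B→ADH adds D → {A, B, C, D, G, H}.
{G}⁺: G→ABH adds A, B, H; B→ADH adds D; ABD→CGH adds C → {A, B, C, D, G, H}.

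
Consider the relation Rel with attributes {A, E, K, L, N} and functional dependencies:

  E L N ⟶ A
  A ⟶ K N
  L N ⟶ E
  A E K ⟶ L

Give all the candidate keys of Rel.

{A, E}, {A, L}, {L, N}

{A, E}⁺: A→KN adds K, N; AEK→L adds L → {A, E, K, L, N}. Minimal: {E}⁺ = {E}; {A}⁺ = {A, K, N} — none reach the full schema.
{A, L}⁺: A→KN adds K, N; LN→E adds E → {A, E, K, L, N}. Minimal: {L}⁺ = {L}; {A}⁺ = {A, K, N} — none reach the full schema.
{L, N}⁺: LN→E adds E; ELN→A adds A; A→KN adds K → {A, E, K, L, N}. Minimal: {N}⁺ = {N}; {L}⁺ = {L} — none reach the full schema.
Any other superkey contains one of these as a subset, so there are no further candidate keys.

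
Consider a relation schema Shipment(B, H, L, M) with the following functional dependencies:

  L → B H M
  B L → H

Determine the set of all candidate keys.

L

Attribute L never appears on the right-hand side of any dependency, so L must belong to every candidate key.
{L}⁺ = {B, H, L, M}, which is all of the schema, so {L} is the only candidate key.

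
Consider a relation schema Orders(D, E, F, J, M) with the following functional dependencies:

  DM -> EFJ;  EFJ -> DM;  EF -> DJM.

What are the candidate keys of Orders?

{D, M}, {E, F}

{D, M}⁺: DM→EFJ adds E, F, J → {D, E, F, J, M}. Minimal: {M}⁺ = {M}; {D}⁺ = {D} — none reach the full schema.
{E, F}⁺: EF→DJM adds D, J, M → {D, E, F, J, M}. Minimal: {F}⁺ = {F}; {E}⁺ = {E} — none reach the full schema.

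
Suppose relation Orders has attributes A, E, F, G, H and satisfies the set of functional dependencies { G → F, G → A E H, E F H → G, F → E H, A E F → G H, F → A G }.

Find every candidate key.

{F}; {G}

{F}⁺: F→EH adds E, H; F→AG adds A, G → {A, E, F, G, H}.
{G}⁺: G→F adds F; G→AEH adds A, E, H → {A, E, F, G, H}.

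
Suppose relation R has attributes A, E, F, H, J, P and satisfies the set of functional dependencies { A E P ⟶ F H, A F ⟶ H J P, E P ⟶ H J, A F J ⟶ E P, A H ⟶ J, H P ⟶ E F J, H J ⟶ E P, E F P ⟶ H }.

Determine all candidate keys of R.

{A, F}; {A, H}; {A, E, P}

{A, F}⁺: AF→HJP adds H, J, P; AFJ→EP adds E → {A, E, F, H, J, P}. Minimal: {F}⁺ = {F}; {A}⁺ = {A} — none reach the full schema.
{A, H}⁺: AH→J adds J; HJ→EP adds E, P; AEP→FH adds F → {A, E, F, H, J, P}. Minimal: {H}⁺ = {H}; {A}⁺ = {A} — none reach the full schema.
{A, E, P}⁺: AEP→FH adds F, H; AF→HJP adds J → {A, E, F, H, J, P}. Minimal: {E, P}⁺ = {E, F, H, J, P}; {A, P}⁺ = {A, P}; {A, E}⁺ = {A, E} — none reach the full schema.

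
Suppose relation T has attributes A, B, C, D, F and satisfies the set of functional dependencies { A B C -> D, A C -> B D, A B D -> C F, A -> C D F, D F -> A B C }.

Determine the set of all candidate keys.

A, DF

{A}⁺: A→CDF adds C, D, F; DF→ABC adds B → {A, B, C, D, F}.
{D, F}⁺: DF→ABC adds A, B, C → {A, B, C, D, F}.
Any other superkey contains one of these as a subset, so there are no further candidate keys.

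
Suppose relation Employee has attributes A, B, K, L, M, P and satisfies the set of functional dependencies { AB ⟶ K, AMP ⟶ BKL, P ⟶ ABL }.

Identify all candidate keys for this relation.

{M, P}⁺: P→ABL adds A, B, L; AB→K adds K → {A, B, K, L, M, P}. Minimal: {P}⁺ = {A, B, K, L, P}; {M}⁺ = {M} — none reach the full schema.

{M, P}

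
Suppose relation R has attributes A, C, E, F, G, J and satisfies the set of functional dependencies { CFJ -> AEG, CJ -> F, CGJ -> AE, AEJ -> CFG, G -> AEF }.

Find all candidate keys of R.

Attribute J never appears on the right-hand side of any dependency, so J must belong to every candidate key.
{J}⁺ = {J}, which is not all of the schema, so we must add further attributes.
{C, J}⁺: CJ→F adds F; CFJ→AEG adds A, E, G → {A, C, E, F, G, J}. Minimal: {J}⁺ = {J}; {C}⁺ = {C} — none reach the full schema.
{G, J}⁺: G→AEF adds A, E, F; AEJ→CFG adds C → {A, C, E, F, G, J}. Minimal: {J}⁺ = {J}; {G}⁺ = {A, E, F, G} — none reach the full schema.
{A, E, J}⁺: AEJ→CFG adds C, F, G → {A, C, E, F, G, J}. Minimal: {E, J}⁺ = {E, J}; {A, J}⁺ = {A, J}; {A, E}⁺ = {A, E} — none reach the full schema.

{C, J}; {G, J}; {A, E, J}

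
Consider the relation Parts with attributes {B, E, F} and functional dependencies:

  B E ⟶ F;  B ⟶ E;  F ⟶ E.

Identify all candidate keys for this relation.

B

Attribute B never appears on the right-hand side of any dependency, so B must belong to every candidate key.
{B}⁺ = {B, E, F}, which is all of the schema, so {B} is the only candidate key.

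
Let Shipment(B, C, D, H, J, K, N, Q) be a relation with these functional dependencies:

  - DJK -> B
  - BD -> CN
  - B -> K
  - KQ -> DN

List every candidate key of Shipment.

BHJQ, HJKQ

Attributes H, J, Q never appear on any right-hand side, so every candidate key must contain {H, J, Q}.
{H, J, Q}⁺ = {H, J, Q}, which is not all of the schema, so we must add further attributes.
{B, H, J, Q}⁺: B→K adds K; KQ→DN adds D, N; BD→CN adds C → {B, C, D, H, J, K, N, Q}.
{H, J, K, Q}⁺: KQ→DN adds D, N; DJK→B adds B; BD→CN adds C → {B, C, D, H, J, K, N, Q}.
Any other superkey contains one of these as a subset, so there are no further candidate keys.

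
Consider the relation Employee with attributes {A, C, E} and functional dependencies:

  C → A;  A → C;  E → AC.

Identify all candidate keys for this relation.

(E)

Attribute E never appears on the right-hand side of any dependency, so E must belong to every candidate key.
{E}⁺ = {A, C, E}, which is all of the schema, so {E} is the only candidate key.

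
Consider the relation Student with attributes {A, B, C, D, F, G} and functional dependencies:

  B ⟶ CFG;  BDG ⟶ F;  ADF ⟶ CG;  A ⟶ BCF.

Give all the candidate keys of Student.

(A, D)

Attributes A, D never appear on any right-hand side, so every candidate key must contain {A, D}.
{A, D}⁺ = {A, B, C, D, F, G}, which is all of the schema, so {A, D} is the only candidate key.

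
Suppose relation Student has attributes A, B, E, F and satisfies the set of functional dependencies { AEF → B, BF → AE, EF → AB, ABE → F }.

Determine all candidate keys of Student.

{B, F}; {E, F}; {A, B, E}

{B, F}⁺: BF→AE adds A, E → {A, B, E, F}.
{E, F}⁺: EF→AB adds A, B → {A, B, E, F}.
{A, B, E}⁺: ABE→F adds F → {A, B, E, F}.
Any other superkey contains one of these as a subset, so there are no further candidate keys.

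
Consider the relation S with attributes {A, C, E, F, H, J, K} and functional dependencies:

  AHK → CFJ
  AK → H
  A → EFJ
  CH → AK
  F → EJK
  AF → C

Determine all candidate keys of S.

{A}⁺: A→EFJ adds E, F, J; F→EJK adds K; AF→C adds C; AK→H adds H → {A, C, E, F, H, J, K}.
{C, H}⁺: CH→AK adds A, K; AHK→CFJ adds F, J; A→EFJ adds E → {A, C, E, F, H, J, K}. Minimal: {H}⁺ = {H}; {C}⁺ = {C} — none reach the full schema.
Any other superkey contains one of these as a subset, so there are no further candidate keys.

{A}; {C, H}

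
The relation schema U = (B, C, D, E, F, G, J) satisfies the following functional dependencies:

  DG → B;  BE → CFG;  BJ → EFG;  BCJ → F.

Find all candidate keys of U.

Attributes D, J never appear on any right-hand side, so every candidate key must contain {D, J}.
{D, J}⁺ = {D, J}, which is not all of the schema, so we must add further attributes.
{B, D, J}⁺: BJ→EFG adds E, F, G; BE→CFG adds C → {B, C, D, E, F, G, J}. Minimal: {D, J}⁺ = {D, J}; {B, J}⁺ = {B, C, E, F, G, J}; {B, D}⁺ = {B, D} — none reach the full schema.
{D, G, J}⁺: DG→B adds B; BJ→EFG adds E, F; BE→CFG adds C → {B, C, D, E, F, G, J}. Minimal: {G, J}⁺ = {G, J}; {D, J}⁺ = {D, J}; {D, G}⁺ = {B, D, G} — none reach the full schema.

{B, D, J}; {D, G, J}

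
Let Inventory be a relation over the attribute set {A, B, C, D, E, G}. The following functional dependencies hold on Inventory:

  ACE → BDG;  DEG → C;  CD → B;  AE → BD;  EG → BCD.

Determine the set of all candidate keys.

(A, C, E), (A, E, G)

Attributes A, E never appear on any right-hand side, so every candidate key must contain {A, E}.
{A, E}⁺ = {A, B, D, E}, which is not all of the schema, so we must add further attributes.
{A, C, E}⁺: ACE→BDG adds B, D, G → {A, B, C, D, E, G}. Minimal: {C, E}⁺ = {C, E}; {A, E}⁺ = {A, B, D, E}; {A, C}⁺ = {A, C} — none reach the full schema.
{A, E, G}⁺: AE→BD adds B, D; EG→BCD adds C → {A, B, C, D, E, G}. Minimal: {E, G}⁺ = {B, C, D, E, G}; {A, G}⁺ = {A, G}; {A, E}⁺ = {A, B, D, E} — none reach the full schema.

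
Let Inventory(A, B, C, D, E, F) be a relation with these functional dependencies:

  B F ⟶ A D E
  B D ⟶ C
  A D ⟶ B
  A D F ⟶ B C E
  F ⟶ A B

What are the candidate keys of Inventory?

Attribute F never appears on the right-hand side of any dependency, so F must belong to every candidate key.
{F}⁺ = {A, B, C, D, E, F}, which is all of the schema, so {F} is the only candidate key.

F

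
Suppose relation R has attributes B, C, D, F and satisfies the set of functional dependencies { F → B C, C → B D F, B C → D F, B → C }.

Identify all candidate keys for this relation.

B, C, F

{B}⁺: B→C adds C; C→BDF adds D, F → {B, C, D, F}.
{C}⁺: C→BDF adds B, D, F → {B, C, D, F}.
{F}⁺: F→BC adds B, C; C→BDF adds D → {B, C, D, F}.
Any other superkey contains one of these as a subset, so there are no further candidate keys.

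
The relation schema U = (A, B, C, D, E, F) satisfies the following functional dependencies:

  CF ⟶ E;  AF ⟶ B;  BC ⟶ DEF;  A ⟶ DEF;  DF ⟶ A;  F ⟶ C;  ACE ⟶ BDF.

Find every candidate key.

(A), (B, C), (B, F), (D, F)

{A}⁺: A→DEF adds D, E, F; F→C adds C; ACE→BDF adds B → {A, B, C, D, E, F}.
{B, C}⁺: BC→DEF adds D, E, F; DF→A adds A → {A, B, C, D, E, F}.
{B, F}⁺: F→C adds C; CF→E adds E; BC→DEF adds D; DF→A adds A → {A, B, C, D, E, F}.
{D, F}⁺: DF→A adds A; F→C adds C; CF→E adds E; AF→B adds B → {A, B, C, D, E, F}.
Any other superkey contains one of these as a subset, so there are no further candidate keys.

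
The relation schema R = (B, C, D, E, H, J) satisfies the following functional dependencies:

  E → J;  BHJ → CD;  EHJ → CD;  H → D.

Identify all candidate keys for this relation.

BEH

{B, E, H}⁺: E→J adds J; BHJ→CD adds C, D → {B, C, D, E, H, J}. Minimal: {E, H}⁺ = {C, D, E, H, J}; {B, H}⁺ = {B, D, H}; {B, E}⁺ = {B, E, J} — none reach the full schema.
No other minimal superkey exists.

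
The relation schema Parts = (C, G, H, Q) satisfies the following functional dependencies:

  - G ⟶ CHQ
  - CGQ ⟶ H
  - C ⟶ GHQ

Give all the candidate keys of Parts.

{C}⁺: C→GHQ adds G, H, Q → {C, G, H, Q}.
{G}⁺: G→CHQ adds C, H, Q → {C, G, H, Q}.

C, G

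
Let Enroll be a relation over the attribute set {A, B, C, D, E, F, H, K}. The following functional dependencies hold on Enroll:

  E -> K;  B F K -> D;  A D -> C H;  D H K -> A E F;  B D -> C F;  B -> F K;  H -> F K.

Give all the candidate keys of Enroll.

{A, B}, {B, H}

Attribute B never appears on the right-hand side of any dependency, so B must belong to every candidate key.
{B}⁺ = {B, C, D, F, K}, which is not all of the schema, so we must add further attributes.
{A, B}⁺: B→FK adds F, K; BFK→D adds D; AD→CH adds C, H; DHK→AEF adds E → {A, B, C, D, E, F, H, K}. Minimal: {B}⁺ = {B, C, D, F, K}; {A}⁺ = {A} — none reach the full schema.
{B, H}⁺: B→FK adds F, K; BFK→D adds D; DHK→AEF adds A, E; BD→CF adds C → {A, B, C, D, E, F, H, K}. Minimal: {H}⁺ = {F, H, K}; {B}⁺ = {B, C, D, F, K} — none reach the full schema.
Any other superkey contains one of these as a subset, so there are no further candidate keys.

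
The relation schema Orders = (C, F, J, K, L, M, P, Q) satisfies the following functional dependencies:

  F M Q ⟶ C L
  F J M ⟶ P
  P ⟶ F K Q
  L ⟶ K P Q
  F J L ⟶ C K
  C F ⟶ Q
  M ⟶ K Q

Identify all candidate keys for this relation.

Attributes J, M never appear on any right-hand side, so every candidate key must contain {J, M}.
{J, M}⁺ = {J, K, M, Q}, which is not all of the schema, so we must add further attributes.
{F, J, M}⁺: FJM→P adds P; P→FKQ adds K, Q; FMQ→CL adds C, L → {C, F, J, K, L, M, P, Q}.
{J, L, M}⁺: L→KPQ adds K, P, Q; P→FKQ adds F; FJL→CK adds C → {C, F, J, K, L, M, P, Q}.
{J, M, P}⁺: P→FKQ adds F, K, Q; FMQ→CL adds C, L → {C, F, J, K, L, M, P, Q}.
Any other superkey contains one of these as a subset, so there are no further candidate keys.

{F, J, M}; {J, L, M}; {J, M, P}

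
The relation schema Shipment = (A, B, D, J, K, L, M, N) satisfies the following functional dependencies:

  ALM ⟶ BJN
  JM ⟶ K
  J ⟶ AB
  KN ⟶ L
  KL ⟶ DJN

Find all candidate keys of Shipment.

Attribute M never appears on the right-hand side of any dependency, so M must belong to every candidate key.
{M}⁺ = {M}, which is not all of the schema, so we must add further attributes.
{A, L, M}⁺: ALM→BJN adds B, J, N; JM→K adds K; KL→DJN adds D → {A, B, D, J, K, L, M, N}.
{J, L, M}⁺: JM→K adds K; J→AB adds A, B; KL→DJN adds D, N → {A, B, D, J, K, L, M, N}.
{J, M, N}⁺: JM→K adds K; J→AB adds A, B; KN→L adds L; KL→DJN adds D → {A, B, D, J, K, L, M, N}.
{K, L, M}⁺: KL→DJN adds D, J, N; J→AB adds A, B → {A, B, D, J, K, L, M, N}.
{K, M, N}⁺: KN→L adds L; KL→DJN adds D, J; J→AB adds A, B → {A, B, D, J, K, L, M, N}.
Any other superkey contains one of these as a subset, so there are no further candidate keys.

{A, L, M}; {J, L, M}; {J, M, N}; {K, L, M}; {K, M, N}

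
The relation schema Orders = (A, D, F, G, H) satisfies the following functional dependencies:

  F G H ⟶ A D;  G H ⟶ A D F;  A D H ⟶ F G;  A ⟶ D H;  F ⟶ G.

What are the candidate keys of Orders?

{A}⁺: A→DH adds D, H; ADH→FG adds F, G → {A, D, F, G, H}.
{F, H}⁺: F→G adds G; FGH→AD adds A, D → {A, D, F, G, H}.
{G, H}⁺: GH→ADF adds A, D, F → {A, D, F, G, H}.
Any other superkey contains one of these as a subset, so there are no further candidate keys.

{A}; {F, H}; {G, H}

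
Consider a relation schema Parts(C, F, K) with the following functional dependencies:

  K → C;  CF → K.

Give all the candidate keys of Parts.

{C, F}; {F, K}

Attribute F never appears on the right-hand side of any dependency, so F must belong to every candidate key.
{F}⁺ = {F}, which is not all of the schema, so we must add further attributes.
{C, F}⁺: CF→K adds K → {C, F, K}. Minimal: {F}⁺ = {F}; {C}⁺ = {C} — none reach the full schema.
{F, K}⁺: K→C adds C → {C, F, K}. Minimal: {K}⁺ = {C, K}; {F}⁺ = {F} — none reach the full schema.
Any other superkey contains one of these as a subset, so there are no further candidate keys.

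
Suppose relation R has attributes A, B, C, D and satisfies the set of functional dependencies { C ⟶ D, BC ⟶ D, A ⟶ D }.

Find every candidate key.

Attributes A, B, C never appear on any right-hand side, so every candidate key must contain {A, B, C}.
{A, B, C}⁺ = {A, B, C, D}, which is all of the schema, so {A, B, C} is the only candidate key.

(A, B, C)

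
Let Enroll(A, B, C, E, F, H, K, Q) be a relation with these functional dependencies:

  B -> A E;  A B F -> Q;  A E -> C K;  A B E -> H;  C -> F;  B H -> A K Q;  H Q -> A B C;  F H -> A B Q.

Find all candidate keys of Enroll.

{B}; {C, H}; {F, H}; {H, Q}; {A, E, H}

{B}⁺: B→AE adds A, E; AE→CK adds C, K; ABE→H adds H; C→F adds F; BH→AKQ adds Q → {A, B, C, E, F, H, K, Q}.
{C, H}⁺: C→F adds F; FH→ABQ adds A, B, Q; B→AE adds E; AE→CK adds K → {A, B, C, E, F, H, K, Q}. Minimal: {H}⁺ = {H}; {C}⁺ = {C, F} — none reach the full schema.
{F, H}⁺: FH→ABQ adds A, B, Q; B→AE adds E; AE→CK adds C, K → {A, B, C, E, F, H, K, Q}. Minimal: {H}⁺ = {H}; {F}⁺ = {F} — none reach the full schema.
{H, Q}⁺: HQ→ABC adds A, B, C; B→AE adds E; AE→CK adds K; C→F adds F → {A, B, C, E, F, H, K, Q}. Minimal: {Q}⁺ = {Q}; {H}⁺ = {H} — none reach the full schema.
{A, E, H}⁺: AE→CK adds C, K; C→F adds F; FH→ABQ adds B, Q → {A, B, C, E, F, H, K, Q}. Minimal: {E, H}⁺ = {E, H}; {A, H}⁺ = {A, H}; {A, E}⁺ = {A, C, E, F, K} — none reach the full schema.
Any other superkey contains one of these as a subset, so there are no further candidate keys.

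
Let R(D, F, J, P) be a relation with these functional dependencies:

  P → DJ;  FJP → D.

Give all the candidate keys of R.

Attributes F, P never appear on any right-hand side, so every candidate key must contain {F, P}.
{F, P}⁺ = {D, F, J, P}, which is all of the schema, so {F, P} is the only candidate key.

FP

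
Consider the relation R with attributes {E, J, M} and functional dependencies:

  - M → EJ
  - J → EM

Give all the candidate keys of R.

{J}; {M}

{J}⁺: J→EM adds E, M → {E, J, M}.
{M}⁺: M→EJ adds E, J → {E, J, M}.
Any other superkey contains one of these as a subset, so there are no further candidate keys.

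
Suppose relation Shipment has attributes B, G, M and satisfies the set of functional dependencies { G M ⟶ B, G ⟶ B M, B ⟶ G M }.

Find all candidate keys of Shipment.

{B}; {G}

{B}⁺: B→GM adds G, M → {B, G, M}.
{G}⁺: G→BM adds B, M → {B, G, M}.
Any other superkey contains one of these as a subset, so there are no further candidate keys.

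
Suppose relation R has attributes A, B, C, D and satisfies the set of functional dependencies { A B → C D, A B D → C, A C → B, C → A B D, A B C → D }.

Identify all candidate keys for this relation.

C; AB

{C}⁺: C→ABD adds A, B, D → {A, B, C, D}.
{A, B}⁺: AB→CD adds C, D → {A, B, C, D}. Minimal: {B}⁺ = {B}; {A}⁺ = {A} — none reach the full schema.
Any other superkey contains one of these as a subset, so there are no further candidate keys.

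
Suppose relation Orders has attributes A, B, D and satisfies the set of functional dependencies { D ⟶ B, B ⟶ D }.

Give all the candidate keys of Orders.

Attribute A never appears on the right-hand side of any dependency, so A must belong to every candidate key.
{A}⁺ = {A}, which is not all of the schema, so we must add further attributes.
{A, B}⁺: B→D adds D → {A, B, D}. Minimal: {B}⁺ = {B, D}; {A}⁺ = {A} — none reach the full schema.
{A, D}⁺: D→B adds B → {A, B, D}. Minimal: {D}⁺ = {B, D}; {A}⁺ = {A} — none reach the full schema.

{A, B}, {A, D}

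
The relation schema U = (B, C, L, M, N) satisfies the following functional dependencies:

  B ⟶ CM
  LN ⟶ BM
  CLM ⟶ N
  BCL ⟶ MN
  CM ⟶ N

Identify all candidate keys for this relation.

{B, L}; {L, N}; {C, L, M}

Attribute L never appears on the right-hand side of any dependency, so L must belong to every candidate key.
{L}⁺ = {L}, which is not all of the schema, so we must add further attributes.
{B, L}⁺: B→CM adds C, M; CLM→N adds N → {B, C, L, M, N}.
{L, N}⁺: LN→BM adds B, M; B→CM adds C → {B, C, L, M, N}.
{C, L, M}⁺: CLM→N adds N; LN→BM adds B → {B, C, L, M, N}.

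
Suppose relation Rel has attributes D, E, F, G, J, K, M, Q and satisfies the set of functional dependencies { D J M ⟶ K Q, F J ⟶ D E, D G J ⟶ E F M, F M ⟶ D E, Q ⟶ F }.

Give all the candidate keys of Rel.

DGJ; FGJ; GJQ

Attributes G, J never appear on any right-hand side, so every candidate key must contain {G, J}.
{G, J}⁺ = {G, J}, which is not all of the schema, so we must add further attributes.
{D, G, J}⁺: DGJ→EFM adds E, F, M; DJM→KQ adds K, Q → {D, E, F, G, J, K, M, Q}. Minimal: {G, J}⁺ = {G, J}; {D, J}⁺ = {D, J}; {D, G}⁺ = {D, G} — none reach the full schema.
{F, G, J}⁺: FJ→DE adds D, E; DGJ→EFM adds M; DJM→KQ adds K, Q → {D, E, F, G, J, K, M, Q}. Minimal: {G, J}⁺ = {G, J}; {F, J}⁺ = {D, E, F, J}; {F, G}⁺ = {F, G} — none reach the full schema.
{G, J, Q}⁺: Q→F adds F; FJ→DE adds D, E; DGJ→EFM adds M; DJM→KQ adds K → {D, E, F, G, J, K, M, Q}. Minimal: {J, Q}⁺ = {D, E, F, J, Q}; {G, Q}⁺ = {F, G, Q}; {G, J}⁺ = {G, J} — none reach the full schema.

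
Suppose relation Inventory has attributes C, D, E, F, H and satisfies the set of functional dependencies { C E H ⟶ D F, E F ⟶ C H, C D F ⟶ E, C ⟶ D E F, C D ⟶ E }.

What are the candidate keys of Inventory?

(C), (E, F)

{C}⁺: C→DEF adds D, E, F; EF→CH adds H → {C, D, E, F, H}.
{E, F}⁺: EF→CH adds C, H; C→DEF adds D → {C, D, E, F, H}. Minimal: {F}⁺ = {F}; {E}⁺ = {E} — none reach the full schema.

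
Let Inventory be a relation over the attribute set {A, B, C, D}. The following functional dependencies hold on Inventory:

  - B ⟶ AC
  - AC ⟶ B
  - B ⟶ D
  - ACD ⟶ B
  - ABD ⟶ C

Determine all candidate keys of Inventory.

{B}⁺: B→AC adds A, C; B→D adds D → {A, B, C, D}.
{A, C}⁺: AC→B adds B; B→D adds D → {A, B, C, D}. Minimal: {C}⁺ = {C}; {A}⁺ = {A} — none reach the full schema.
Any other superkey contains one of these as a subset, so there are no further candidate keys.

B, AC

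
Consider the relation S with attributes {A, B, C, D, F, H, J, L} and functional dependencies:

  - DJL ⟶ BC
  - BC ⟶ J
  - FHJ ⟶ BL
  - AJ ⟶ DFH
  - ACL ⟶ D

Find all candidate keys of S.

{A, J}⁺: AJ→DFH adds D, F, H; FHJ→BL adds B, L; DJL→BC adds C → {A, B, C, D, F, H, J, L}.
{A, B, C}⁺: BC→J adds J; AJ→DFH adds D, F, H; FHJ→BL adds L → {A, B, C, D, F, H, J, L}.

AJ, ABC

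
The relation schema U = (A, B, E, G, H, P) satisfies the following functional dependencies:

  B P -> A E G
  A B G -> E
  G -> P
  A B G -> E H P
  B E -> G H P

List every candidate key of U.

Attribute B never appears on the right-hand side of any dependency, so B must belong to every candidate key.
{B}⁺ = {B}, which is not all of the schema, so we must add further attributes.
{B, E}⁺: BE→GHP adds G, H, P; BP→AEG adds A → {A, B, E, G, H, P}. Minimal: {E}⁺ = {E}; {B}⁺ = {B} — none reach the full schema.
{B, G}⁺: G→P adds P; BP→AEG adds A, E; ABG→EHP adds H → {A, B, E, G, H, P}. Minimal: {G}⁺ = {G, P}; {B}⁺ = {B} — none reach the full schema.
{B, P}⁺: BP→AEG adds A, E, G; ABG→EHP adds H → {A, B, E, G, H, P}. Minimal: {P}⁺ = {P}; {B}⁺ = {B} — none reach the full schema.

BE; BG; BP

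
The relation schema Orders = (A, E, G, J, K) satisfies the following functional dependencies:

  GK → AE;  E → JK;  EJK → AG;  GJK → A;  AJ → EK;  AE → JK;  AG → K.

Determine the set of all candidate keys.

{E}⁺: E→JK adds J, K; EJK→AG adds A, G → {A, E, G, J, K}.
{A, G}⁺: AG→K adds K; GK→AE adds E; E→JK adds J → {A, E, G, J, K}.
{A, J}⁺: AJ→EK adds E, K; EJK→AG adds G → {A, E, G, J, K}.
{G, K}⁺: GK→AE adds A, E; E→JK adds J → {A, E, G, J, K}.

{E}; {A, G}; {A, J}; {G, K}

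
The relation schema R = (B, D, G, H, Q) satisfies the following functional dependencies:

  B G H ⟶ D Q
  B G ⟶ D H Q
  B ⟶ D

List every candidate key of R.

{B, G}

Attributes B, G never appear on any right-hand side, so every candidate key must contain {B, G}.
{B, G}⁺ = {B, D, G, H, Q}, which is all of the schema, so {B, G} is the only candidate key.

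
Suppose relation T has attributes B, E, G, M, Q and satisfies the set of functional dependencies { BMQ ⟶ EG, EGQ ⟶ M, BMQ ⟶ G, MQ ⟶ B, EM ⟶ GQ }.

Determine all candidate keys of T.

{E, M}⁺: EM→GQ adds G, Q; MQ→B adds B → {B, E, G, M, Q}. Minimal: {M}⁺ = {M}; {E}⁺ = {E} — none reach the full schema.
{M, Q}⁺: MQ→B adds B; BMQ→EG adds E, G → {B, E, G, M, Q}. Minimal: {Q}⁺ = {Q}; {M}⁺ = {M} — none reach the full schema.
{E, G, Q}⁺: EGQ→M adds M; MQ→B adds B → {B, E, G, M, Q}. Minimal: {G, Q}⁺ = {G, Q}; {E, Q}⁺ = {E, Q}; {E, G}⁺ = {E, G} — none reach the full schema.
Any other superkey contains one of these as a subset, so there are no further candidate keys.

EM; MQ; EGQ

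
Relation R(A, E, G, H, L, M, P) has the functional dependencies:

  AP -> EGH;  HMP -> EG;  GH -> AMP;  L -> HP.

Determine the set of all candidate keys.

{A, L}, {G, L}, {L, M}

{A, L}⁺: L→HP adds H, P; AP→EGH adds E, G; GH→AMP adds M → {A, E, G, H, L, M, P}. Minimal: {L}⁺ = {H, L, P}; {A}⁺ = {A} — none reach the full schema.
{G, L}⁺: L→HP adds H, P; GH→AMP adds A, M; AP→EGH adds E → {A, E, G, H, L, M, P}. Minimal: {L}⁺ = {H, L, P}; {G}⁺ = {G} — none reach the full schema.
{L, M}⁺: L→HP adds H, P; HMP→EG adds E, G; GH→AMP adds A → {A, E, G, H, L, M, P}. Minimal: {M}⁺ = {M}; {L}⁺ = {H, L, P} — none reach the full schema.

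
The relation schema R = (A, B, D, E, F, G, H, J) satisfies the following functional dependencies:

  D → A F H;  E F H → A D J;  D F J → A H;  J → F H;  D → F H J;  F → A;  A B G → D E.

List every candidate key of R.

Attributes B, G never appear on any right-hand side, so every candidate key must contain {B, G}.
{B, G}⁺ = {B, G}, which is not all of the schema, so we must add further attributes.
{A, B, G}⁺: ABG→DE adds D, E; D→AFH adds F, H; EFH→ADJ adds J → {A, B, D, E, F, G, H, J}.
{B, D, G}⁺: D→AFH adds A, F, H; D→FHJ adds J; ABG→DE adds E → {A, B, D, E, F, G, H, J}.
{B, F, G}⁺: F→A adds A; ABG→DE adds D, E; D→AFH adds H; EFH→ADJ adds J → {A, B, D, E, F, G, H, J}.
{B, G, J}⁺: J→FH adds F, H; F→A adds A; ABG→DE adds D, E → {A, B, D, E, F, G, H, J}.

{A, B, G}, {B, D, G}, {B, F, G}, {B, G, J}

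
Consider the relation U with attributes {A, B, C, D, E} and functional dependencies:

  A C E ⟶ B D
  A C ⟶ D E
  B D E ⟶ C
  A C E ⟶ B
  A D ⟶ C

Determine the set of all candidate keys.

{A, C}; {A, D}

Attribute A never appears on the right-hand side of any dependency, so A must belong to every candidate key.
{A}⁺ = {A}, which is not all of the schema, so we must add further attributes.
{A, C}⁺: AC→DE adds D, E; ACE→B adds B → {A, B, C, D, E}. Minimal: {C}⁺ = {C}; {A}⁺ = {A} — none reach the full schema.
{A, D}⁺: AD→C adds C; AC→DE adds E; ACE→B adds B → {A, B, C, D, E}. Minimal: {D}⁺ = {D}; {A}⁺ = {A} — none reach the full schema.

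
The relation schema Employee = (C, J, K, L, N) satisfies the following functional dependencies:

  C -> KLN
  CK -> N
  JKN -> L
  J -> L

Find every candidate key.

{C, J}

Attributes C, J never appear on any right-hand side, so every candidate key must contain {C, J}.
{C, J}⁺ = {C, J, K, L, N}, which is all of the schema, so {C, J} is the only candidate key.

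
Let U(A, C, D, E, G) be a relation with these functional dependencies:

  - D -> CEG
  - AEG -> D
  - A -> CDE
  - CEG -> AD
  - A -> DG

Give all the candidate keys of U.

{A}⁺: A→CDE adds C, D, E; A→DG adds G → {A, C, D, E, G}.
{D}⁺: D→CEG adds C, E, G; CEG→AD adds A → {A, C, D, E, G}.
{C, E, G}⁺: CEG→AD adds A, D → {A, C, D, E, G}. Minimal: {E, G}⁺ = {E, G}; {C, G}⁺ = {C, G}; {C, E}⁺ = {C, E} — none reach the full schema.
Any other superkey contains one of these as a subset, so there are no further candidate keys.

(A), (D), (C, E, G)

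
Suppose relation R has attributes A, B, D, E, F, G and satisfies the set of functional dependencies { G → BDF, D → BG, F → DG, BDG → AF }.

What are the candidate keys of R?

Attribute E never appears on the right-hand side of any dependency, so E must belong to every candidate key.
{E}⁺ = {E}, which is not all of the schema, so we must add further attributes.
{D, E}⁺: D→BG adds B, G; BDG→AF adds A, F → {A, B, D, E, F, G}. Minimal: {E}⁺ = {E}; {D}⁺ = {A, B, D, F, G} — none reach the full schema.
{E, F}⁺: F→DG adds D, G; G→BDF adds B; BDG→AF adds A → {A, B, D, E, F, G}. Minimal: {F}⁺ = {A, B, D, F, G}; {E}⁺ = {E} — none reach the full schema.
{E, G}⁺: G→BDF adds B, D, F; BDG→AF adds A → {A, B, D, E, F, G}. Minimal: {G}⁺ = {A, B, D, F, G}; {E}⁺ = {E} — none reach the full schema.
Any other superkey contains one of these as a subset, so there are no further candidate keys.

{D, E}; {E, F}; {E, G}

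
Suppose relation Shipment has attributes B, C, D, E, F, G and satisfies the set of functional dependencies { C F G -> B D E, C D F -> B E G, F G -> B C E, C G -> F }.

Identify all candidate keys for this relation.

{C, G}⁺: CG→F adds F; CFG→BDE adds B, D, E → {B, C, D, E, F, G}. Minimal: {G}⁺ = {G}; {C}⁺ = {C} — none reach the full schema.
{F, G}⁺: FG→BCE adds B, C, E; CFG→BDE adds D → {B, C, D, E, F, G}. Minimal: {G}⁺ = {G}; {F}⁺ = {F} — none reach the full schema.
{C, D, F}⁺: CDF→BEG adds B, E, G → {B, C, D, E, F, G}. Minimal: {D, F}⁺ = {D, F}; {C, F}⁺ = {C, F}; {C, D}⁺ = {C, D} — none reach the full schema.

{C, G}, {F, G}, {C, D, F}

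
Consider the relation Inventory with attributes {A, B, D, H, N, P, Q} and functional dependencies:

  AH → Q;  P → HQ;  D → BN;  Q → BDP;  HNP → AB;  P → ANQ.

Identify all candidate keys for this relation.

{P}⁺: P→HQ adds H, Q; Q→BDP adds B, D; P→ANQ adds A, N → {A, B, D, H, N, P, Q}.
{Q}⁺: Q→BDP adds B, D, P; P→ANQ adds A, N; P→HQ adds H → {A, B, D, H, N, P, Q}.
{A, H}⁺: AH→Q adds Q; Q→BDP adds B, D, P; P→ANQ adds N → {A, B, D, H, N, P, Q}. Minimal: {H}⁺ = {H}; {A}⁺ = {A} — none reach the full schema.
Any other superkey contains one of these as a subset, so there are no further candidate keys.

(P), (Q), (A, H)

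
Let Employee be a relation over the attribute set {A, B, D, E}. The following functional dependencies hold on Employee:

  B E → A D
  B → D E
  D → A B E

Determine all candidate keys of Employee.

(B); (D)

{B}⁺: B→DE adds D, E; D→ABE adds A → {A, B, D, E}.
{D}⁺: D→ABE adds A, B, E → {A, B, D, E}.
Any other superkey contains one of these as a subset, so there are no further candidate keys.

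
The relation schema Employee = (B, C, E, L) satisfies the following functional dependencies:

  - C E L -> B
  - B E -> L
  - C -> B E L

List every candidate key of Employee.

Attribute C never appears on the right-hand side of any dependency, so C must belong to every candidate key.
{C}⁺ = {B, C, E, L}, which is all of the schema, so {C} is the only candidate key.

(C)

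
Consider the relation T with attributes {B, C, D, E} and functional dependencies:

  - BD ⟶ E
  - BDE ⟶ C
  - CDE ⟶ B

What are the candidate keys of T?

{B, D}; {C, D, E}

Attribute D never appears on the right-hand side of any dependency, so D must belong to every candidate key.
{D}⁺ = {D}, which is not all of the schema, so we must add further attributes.
{B, D}⁺: BD→E adds E; BDE→C adds C → {B, C, D, E}. Minimal: {D}⁺ = {D}; {B}⁺ = {B} — none reach the full schema.
{C, D, E}⁺: CDE→B adds B → {B, C, D, E}. Minimal: {D, E}⁺ = {D, E}; {C, E}⁺ = {C, E}; {C, D}⁺ = {C, D} — none reach the full schema.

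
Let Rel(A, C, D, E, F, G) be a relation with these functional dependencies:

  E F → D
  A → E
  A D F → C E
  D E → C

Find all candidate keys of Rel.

(A, F, G)

Attributes A, F, G never appear on any right-hand side, so every candidate key must contain {A, F, G}.
{A, F, G}⁺ = {A, C, D, E, F, G}, which is all of the schema, so {A, F, G} is the only candidate key.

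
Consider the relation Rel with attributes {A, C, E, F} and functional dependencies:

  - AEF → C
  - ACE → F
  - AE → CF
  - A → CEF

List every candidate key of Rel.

Attribute A never appears on the right-hand side of any dependency, so A must belong to every candidate key.
{A}⁺ = {A, C, E, F}, which is all of the schema, so {A} is the only candidate key.

{A}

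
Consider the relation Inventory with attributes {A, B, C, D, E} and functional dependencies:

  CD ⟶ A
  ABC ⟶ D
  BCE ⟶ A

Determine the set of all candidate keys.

(B, C, E)

{B, C, E}⁺: BCE→A adds A; ABC→D adds D → {A, B, C, D, E}. Minimal: {C, E}⁺ = {C, E}; {B, E}⁺ = {B, E}; {B, C}⁺ = {B, C} — none reach the full schema.
No other minimal superkey exists.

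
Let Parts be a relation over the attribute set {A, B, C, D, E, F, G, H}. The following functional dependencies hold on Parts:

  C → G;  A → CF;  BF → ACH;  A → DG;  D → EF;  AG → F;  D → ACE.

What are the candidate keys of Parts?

{A, B}, {B, D}, {B, F}

{A, B}⁺: A→CF adds C, F; BF→ACH adds H; A→DG adds D, G; D→EF adds E → {A, B, C, D, E, F, G, H}. Minimal: {B}⁺ = {B}; {A}⁺ = {A, C, D, E, F, G} — none reach the full schema.
{B, D}⁺: D→EF adds E, F; D→ACE adds A, C; C→G adds G; BF→ACH adds H → {A, B, C, D, E, F, G, H}. Minimal: {D}⁺ = {A, C, D, E, F, G}; {B}⁺ = {B} — none reach the full schema.
{B, F}⁺: BF→ACH adds A, C, H; A→DG adds D, G; D→EF adds E → {A, B, C, D, E, F, G, H}. Minimal: {F}⁺ = {F}; {B}⁺ = {B} — none reach the full schema.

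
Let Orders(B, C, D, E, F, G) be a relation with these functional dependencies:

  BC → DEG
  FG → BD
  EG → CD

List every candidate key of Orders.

BCF, CFG, EFG

{B, C, F}⁺: BC→DEG adds D, E, G → {B, C, D, E, F, G}. Minimal: {C, F}⁺ = {C, F}; {B, F}⁺ = {B, F}; {B, C}⁺ = {B, C, D, E, G} — none reach the full schema.
{C, F, G}⁺: FG→BD adds B, D; BC→DEG adds E → {B, C, D, E, F, G}. Minimal: {F, G}⁺ = {B, D, F, G}; {C, G}⁺ = {C, G}; {C, F}⁺ = {C, F} — none reach the full schema.
{E, F, G}⁺: FG→BD adds B, D; EG→CD adds C → {B, C, D, E, F, G}. Minimal: {F, G}⁺ = {B, D, F, G}; {E, G}⁺ = {C, D, E, G}; {E, F}⁺ = {E, F} — none reach the full schema.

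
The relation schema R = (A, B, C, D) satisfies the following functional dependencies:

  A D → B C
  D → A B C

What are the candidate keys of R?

{D}

Attribute D never appears on the right-hand side of any dependency, so D must belong to every candidate key.
{D}⁺ = {A, B, C, D}, which is all of the schema, so {D} is the only candidate key.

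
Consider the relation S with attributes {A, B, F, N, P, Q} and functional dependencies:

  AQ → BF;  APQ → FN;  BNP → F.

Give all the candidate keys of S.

Attributes A, P, Q never appear on any right-hand side, so every candidate key must contain {A, P, Q}.
{A, P, Q}⁺ = {A, B, F, N, P, Q}, which is all of the schema, so {A, P, Q} is the only candidate key.

{A, P, Q}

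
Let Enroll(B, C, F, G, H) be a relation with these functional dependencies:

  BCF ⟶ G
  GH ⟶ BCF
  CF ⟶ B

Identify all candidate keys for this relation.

(G, H); (C, F, H)

{G, H}⁺: GH→BCF adds B, C, F → {B, C, F, G, H}. Minimal: {H}⁺ = {H}; {G}⁺ = {G} — none reach the full schema.
{C, F, H}⁺: CF→B adds B; BCF→G adds G → {B, C, F, G, H}. Minimal: {F, H}⁺ = {F, H}; {C, H}⁺ = {C, H}; {C, F}⁺ = {B, C, F, G} — none reach the full schema.
Any other superkey contains one of these as a subset, so there are no further candidate keys.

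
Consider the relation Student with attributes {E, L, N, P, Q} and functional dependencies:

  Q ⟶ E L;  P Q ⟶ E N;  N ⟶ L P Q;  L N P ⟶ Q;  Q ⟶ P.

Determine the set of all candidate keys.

{N}⁺: N→LPQ adds L, P, Q; Q→EL adds E → {E, L, N, P, Q}.
{Q}⁺: Q→EL adds E, L; Q→P adds P; PQ→EN adds N → {E, L, N, P, Q}.

N, Q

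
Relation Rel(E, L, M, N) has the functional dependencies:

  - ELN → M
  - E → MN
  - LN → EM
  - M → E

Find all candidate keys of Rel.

Attribute L never appears on the right-hand side of any dependency, so L must belong to every candidate key.
{L}⁺ = {L}, which is not all of the schema, so we must add further attributes.
{E, L}⁺: E→MN adds M, N → {E, L, M, N}.
{L, M}⁺: M→E adds E; E→MN adds N → {E, L, M, N}.
{L, N}⁺: LN→EM adds E, M → {E, L, M, N}.
Any other superkey contains one of these as a subset, so there are no further candidate keys.

{E, L}; {L, M}; {L, N}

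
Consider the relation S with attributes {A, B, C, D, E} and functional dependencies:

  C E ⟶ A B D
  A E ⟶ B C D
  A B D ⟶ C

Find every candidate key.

{A, E}, {C, E}

Attribute E never appears on the right-hand side of any dependency, so E must belong to every candidate key.
{E}⁺ = {E}, which is not all of the schema, so we must add further attributes.
{A, E}⁺: AE→BCD adds B, C, D → {A, B, C, D, E}. Minimal: {E}⁺ = {E}; {A}⁺ = {A} — none reach the full schema.
{C, E}⁺: CE→ABD adds A, B, D → {A, B, C, D, E}. Minimal: {E}⁺ = {E}; {C}⁺ = {C} — none reach the full schema.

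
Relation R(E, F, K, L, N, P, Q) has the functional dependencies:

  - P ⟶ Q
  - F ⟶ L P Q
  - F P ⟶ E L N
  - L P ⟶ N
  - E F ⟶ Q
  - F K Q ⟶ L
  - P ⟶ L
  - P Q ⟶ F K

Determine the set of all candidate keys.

F, P

{F}⁺: F→LPQ adds L, P, Q; FP→ELN adds E, N; PQ→FK adds K → {E, F, K, L, N, P, Q}.
{P}⁺: P→Q adds Q; P→L adds L; PQ→FK adds F, K; FP→ELN adds E, N → {E, F, K, L, N, P, Q}.
Any other superkey contains one of these as a subset, so there are no further candidate keys.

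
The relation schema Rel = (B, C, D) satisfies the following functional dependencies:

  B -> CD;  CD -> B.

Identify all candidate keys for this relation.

B; CD

{B}⁺: B→CD adds C, D → {B, C, D}.
{C, D}⁺: CD→B adds B → {B, C, D}.
Any other superkey contains one of these as a subset, so there are no further candidate keys.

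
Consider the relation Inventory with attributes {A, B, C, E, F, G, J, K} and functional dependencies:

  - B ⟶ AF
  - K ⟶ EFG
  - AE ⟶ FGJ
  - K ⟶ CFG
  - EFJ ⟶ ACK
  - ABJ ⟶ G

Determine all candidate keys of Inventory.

{B, E}, {B, K}

{B, E}⁺: B→AF adds A, F; AE→FGJ adds G, J; EFJ→ACK adds C, K → {A, B, C, E, F, G, J, K}. Minimal: {E}⁺ = {E}; {B}⁺ = {A, B, F} — none reach the full schema.
{B, K}⁺: B→AF adds A, F; K→EFG adds E, G; AE→FGJ adds J; K→CFG adds C → {A, B, C, E, F, G, J, K}. Minimal: {K}⁺ = {C, E, F, G, K}; {B}⁺ = {A, B, F} — none reach the full schema.
Any other superkey contains one of these as a subset, so there are no further candidate keys.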